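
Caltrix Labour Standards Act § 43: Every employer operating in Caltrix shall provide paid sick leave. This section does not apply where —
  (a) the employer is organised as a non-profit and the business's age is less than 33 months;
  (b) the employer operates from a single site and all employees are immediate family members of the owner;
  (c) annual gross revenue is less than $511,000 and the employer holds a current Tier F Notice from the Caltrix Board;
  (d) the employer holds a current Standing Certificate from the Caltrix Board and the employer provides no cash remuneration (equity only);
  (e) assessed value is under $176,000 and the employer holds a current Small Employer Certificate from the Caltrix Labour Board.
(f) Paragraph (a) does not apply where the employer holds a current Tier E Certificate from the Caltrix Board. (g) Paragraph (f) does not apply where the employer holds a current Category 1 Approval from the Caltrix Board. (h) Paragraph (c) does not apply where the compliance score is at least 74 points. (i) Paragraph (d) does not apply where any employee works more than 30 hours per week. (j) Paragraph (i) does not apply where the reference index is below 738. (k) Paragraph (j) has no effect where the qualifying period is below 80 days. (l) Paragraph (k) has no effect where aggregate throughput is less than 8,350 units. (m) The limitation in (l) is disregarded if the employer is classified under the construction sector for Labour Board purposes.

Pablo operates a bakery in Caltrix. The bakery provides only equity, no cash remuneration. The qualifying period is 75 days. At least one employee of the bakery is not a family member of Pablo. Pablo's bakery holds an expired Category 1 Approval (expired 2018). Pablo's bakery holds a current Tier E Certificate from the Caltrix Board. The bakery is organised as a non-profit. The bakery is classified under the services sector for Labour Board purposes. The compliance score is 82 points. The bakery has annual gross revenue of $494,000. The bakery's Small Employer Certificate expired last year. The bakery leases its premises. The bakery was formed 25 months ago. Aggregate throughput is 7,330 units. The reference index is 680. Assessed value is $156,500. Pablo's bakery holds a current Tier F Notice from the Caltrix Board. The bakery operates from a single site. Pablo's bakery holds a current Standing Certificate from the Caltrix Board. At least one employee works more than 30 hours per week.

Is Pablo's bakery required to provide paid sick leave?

No — exception (d) applies; Pablo's bakery is not required to provide paid sick leave.

Exception (a) is satisfied on its face — the employer is a non-profit; the business's age is 25 months, less than the 33 months limit. But: (f) is triggered — a current Tier E Certificate is held. (g) is not engaged (no current Category 1 Approval is held), so (f) stands. So (a) is unavailable.
Exception (b) requires that all employees are immediate family members of the owner; but at least one employee is not a family member, so (b) is unavailable.
All of (c)'s requirements are met (annual gross revenue is $494,000, less than the $511,000 limit; a current Tier F Notice is held). However, paragraph (h) must be considered: (h) is engaged — the compliance score is 82 points, meeting the 74 points threshold. So (c) is unavailable.
Exception (d) is satisfied on its face — a current Standing Certificate is held; remuneration is equity-only. Applying paragraphs (i)–(m): (i) would limit (d) — at least one employee exceeds 30 hours/week — but (j) sets (i) aside: (j) operates against (i): the reference index is 680, below the 738 limit. (k) would limit (j) — the qualifying period is 75 days, below the 80 days limit — but (l) sets (k) aside: (l) applies — aggregate throughput is 7,330 units, less than the 8,350 units limit. (m), which would lift (l), does not operate here — the bakery is classified under the services sector. So (d) applies.
Exception (e) fails — the Small Employer Certificate has expired.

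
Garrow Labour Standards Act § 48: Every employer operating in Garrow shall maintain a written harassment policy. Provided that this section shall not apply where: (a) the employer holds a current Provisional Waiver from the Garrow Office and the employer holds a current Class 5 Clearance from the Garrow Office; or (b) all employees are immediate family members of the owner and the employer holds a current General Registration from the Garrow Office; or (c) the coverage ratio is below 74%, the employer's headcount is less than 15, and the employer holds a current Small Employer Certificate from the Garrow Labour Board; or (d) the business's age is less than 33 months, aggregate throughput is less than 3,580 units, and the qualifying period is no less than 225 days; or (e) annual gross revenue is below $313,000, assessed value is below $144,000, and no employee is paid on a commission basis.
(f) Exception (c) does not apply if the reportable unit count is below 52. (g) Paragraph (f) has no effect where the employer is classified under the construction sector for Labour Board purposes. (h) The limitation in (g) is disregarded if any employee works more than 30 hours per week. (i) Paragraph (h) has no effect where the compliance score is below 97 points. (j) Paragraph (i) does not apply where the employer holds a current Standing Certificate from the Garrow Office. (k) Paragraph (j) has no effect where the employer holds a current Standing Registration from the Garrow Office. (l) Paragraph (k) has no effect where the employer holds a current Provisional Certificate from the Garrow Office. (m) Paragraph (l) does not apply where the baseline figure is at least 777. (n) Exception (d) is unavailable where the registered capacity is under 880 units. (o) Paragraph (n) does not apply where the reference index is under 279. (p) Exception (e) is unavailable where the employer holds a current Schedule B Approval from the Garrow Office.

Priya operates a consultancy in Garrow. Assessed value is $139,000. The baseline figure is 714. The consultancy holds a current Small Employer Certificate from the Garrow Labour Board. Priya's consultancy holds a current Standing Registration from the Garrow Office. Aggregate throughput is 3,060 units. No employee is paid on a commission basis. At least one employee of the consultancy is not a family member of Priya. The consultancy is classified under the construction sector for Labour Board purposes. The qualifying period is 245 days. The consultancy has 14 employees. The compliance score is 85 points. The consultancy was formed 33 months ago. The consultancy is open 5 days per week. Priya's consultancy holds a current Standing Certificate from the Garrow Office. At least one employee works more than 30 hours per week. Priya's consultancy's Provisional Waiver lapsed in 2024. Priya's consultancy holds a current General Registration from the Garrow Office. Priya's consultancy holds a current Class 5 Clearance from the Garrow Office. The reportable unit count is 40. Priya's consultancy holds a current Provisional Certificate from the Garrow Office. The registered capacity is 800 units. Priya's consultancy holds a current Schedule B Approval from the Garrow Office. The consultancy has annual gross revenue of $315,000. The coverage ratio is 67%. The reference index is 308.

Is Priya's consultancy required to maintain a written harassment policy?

Exception (a) does not apply: there is no Provisional Waiver in force.
Exception (b) requires that all employees are immediate family members of the owner; but at least one employee is not a family member, so (b) is unavailable.
All of (c)'s requirements are met (the coverage ratio is 67%, below the 74% limit; the employer's headcount is 14, less than the 15 limit; a current Small Employer Certificate is held). Turning to paragraphs (f)–(m): (f) operates against (c): the reportable unit count is 40, below the 52 limit. (g) is triggered (the consultancy is classified under the construction sector), but is set aside by (h): (h) operates against (g): at least one employee exceeds 30 hours/week. (i) would limit (h) — the compliance score is 85 points, below the 97 points limit — but (j) sets (i) aside: (j) is engaged — a current Standing Certificate is held. (k) would limit (j) — a current Standing Registration is held — but (l) sets (k) aside: (l) is engaged — a current Provisional Certificate is held. (m) does not operate here (the baseline figure is 714, short of 777), so (l) stands. (c) is therefore removed.
Exception (d) fails — the business's age is 33 months, not less than 33 months.
Exception (e) does not apply: annual gross revenue is $315,000, not below $313,000.
None of the exceptions is available; § 48 applies in full.

Yes — Priya's consultancy must maintain a written harassment policy.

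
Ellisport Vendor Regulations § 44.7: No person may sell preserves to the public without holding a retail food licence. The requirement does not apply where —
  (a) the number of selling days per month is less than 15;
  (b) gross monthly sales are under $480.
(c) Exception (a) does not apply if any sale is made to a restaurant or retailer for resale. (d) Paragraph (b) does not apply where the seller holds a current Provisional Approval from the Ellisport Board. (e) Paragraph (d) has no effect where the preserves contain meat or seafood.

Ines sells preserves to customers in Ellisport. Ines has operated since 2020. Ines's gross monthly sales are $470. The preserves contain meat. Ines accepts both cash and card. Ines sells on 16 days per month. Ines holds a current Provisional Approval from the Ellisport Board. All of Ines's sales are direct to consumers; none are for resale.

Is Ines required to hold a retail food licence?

No — exception (b) applies; Ines is not required to hold a retail food licence.

Exception (a) does not apply: the number of selling days per month is 16, not less than 15.
All of (b)'s requirements are met (gross monthly sales are $470, under the $480 limit). Considering the limiting provisions: (d) applies (a current Provisional Approval is held), but is itself disapplied by (e): (e) is engaged — the preserves contain meat. (b) remains available.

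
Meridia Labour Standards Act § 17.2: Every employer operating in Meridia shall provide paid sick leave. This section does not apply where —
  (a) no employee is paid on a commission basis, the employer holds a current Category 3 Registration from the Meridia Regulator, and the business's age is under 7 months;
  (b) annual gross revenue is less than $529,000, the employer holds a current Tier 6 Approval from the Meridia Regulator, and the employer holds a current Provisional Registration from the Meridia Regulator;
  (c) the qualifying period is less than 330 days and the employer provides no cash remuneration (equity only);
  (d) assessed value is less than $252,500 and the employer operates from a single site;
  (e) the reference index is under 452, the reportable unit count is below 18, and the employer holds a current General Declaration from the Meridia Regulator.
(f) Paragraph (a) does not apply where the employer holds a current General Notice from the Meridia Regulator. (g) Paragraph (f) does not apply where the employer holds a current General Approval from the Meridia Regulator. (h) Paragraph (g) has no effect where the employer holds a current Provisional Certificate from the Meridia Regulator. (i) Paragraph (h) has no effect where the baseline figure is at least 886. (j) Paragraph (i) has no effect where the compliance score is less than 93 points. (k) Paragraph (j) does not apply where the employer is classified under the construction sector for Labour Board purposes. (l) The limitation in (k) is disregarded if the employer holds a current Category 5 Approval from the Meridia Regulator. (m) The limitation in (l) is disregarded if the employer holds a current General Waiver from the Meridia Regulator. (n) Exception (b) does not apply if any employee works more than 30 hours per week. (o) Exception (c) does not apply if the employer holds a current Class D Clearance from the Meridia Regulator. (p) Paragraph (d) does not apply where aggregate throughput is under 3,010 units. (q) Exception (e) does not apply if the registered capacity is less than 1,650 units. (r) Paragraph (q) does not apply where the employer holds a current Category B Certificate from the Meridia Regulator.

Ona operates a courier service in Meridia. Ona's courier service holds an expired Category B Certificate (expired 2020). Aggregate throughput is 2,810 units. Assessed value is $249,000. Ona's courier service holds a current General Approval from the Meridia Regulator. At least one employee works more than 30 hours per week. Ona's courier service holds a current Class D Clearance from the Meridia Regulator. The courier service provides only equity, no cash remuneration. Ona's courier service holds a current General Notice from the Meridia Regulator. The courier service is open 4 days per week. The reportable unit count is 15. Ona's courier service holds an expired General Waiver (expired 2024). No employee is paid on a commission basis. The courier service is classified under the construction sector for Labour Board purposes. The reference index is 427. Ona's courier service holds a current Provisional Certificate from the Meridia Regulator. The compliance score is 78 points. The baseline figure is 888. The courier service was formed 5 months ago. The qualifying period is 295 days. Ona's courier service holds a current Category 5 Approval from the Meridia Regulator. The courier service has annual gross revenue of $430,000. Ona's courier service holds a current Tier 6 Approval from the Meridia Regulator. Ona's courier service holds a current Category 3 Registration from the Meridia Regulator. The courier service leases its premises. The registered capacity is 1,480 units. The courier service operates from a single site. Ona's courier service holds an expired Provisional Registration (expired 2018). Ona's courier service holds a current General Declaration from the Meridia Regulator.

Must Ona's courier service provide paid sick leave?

Exception (a): no employee is paid on commission; a current Category 3 Registration is held; the business's age is 5 months, under the 7 months limit — every condition holds. Turning to paragraphs (f)–(m): (f) is triggered — a current General Notice is held. (g) applies (a current General Approval is held), but yields to (h): (h) applies — a current Provisional Certificate is held. (i) applies (the baseline figure is 888, meeting the 886 threshold), but is overridden by (j): (j) applies — the compliance score is 78 points, less than the 93 points limit. (k) would limit (j) — the courier service is classified under the construction sector — but (l) sets (k) aside: (l) operates against (k): a current Category 5 Approval is held. (m), which would lift (l), is inapplicable — the General Waiver is not current. (a) is therefore removed.
Exception (b) does not apply: there is no Provisional Registration in force.
All of (c)'s requirements are met (the qualifying period is 295 days, less than the 330 days limit; remuneration is equity-only). But applying paragraph (o): (o) operates against (c): a current Class D Clearance is held. Exception (c) does not apply.
Exception (d)'s conditions are all satisfied: assessed value is $249,000, less than the $252,500 limit; the employer operates from a single site. But: (p) is triggered — aggregate throughput is 2,810 units, under the 3,010 units limit. Exception (d) does not apply.
All of (e)'s requirements are met (the reference index is 427, under the 452 limit; the reportable unit count is 15, below the 18 limit; a current General Declaration is held). However, paragraphs (q)–(r) must be considered: (q) operates against (e): the registered capacity is 1,480 units, less than the 1,650 units limit. (r) does not operate here (no current Category B Certificate is held), so (q) stands. (e) is therefore removed.
Every exception is unavailable, so the rule governs.

Yes — Ona's courier service must provide paid sick leave.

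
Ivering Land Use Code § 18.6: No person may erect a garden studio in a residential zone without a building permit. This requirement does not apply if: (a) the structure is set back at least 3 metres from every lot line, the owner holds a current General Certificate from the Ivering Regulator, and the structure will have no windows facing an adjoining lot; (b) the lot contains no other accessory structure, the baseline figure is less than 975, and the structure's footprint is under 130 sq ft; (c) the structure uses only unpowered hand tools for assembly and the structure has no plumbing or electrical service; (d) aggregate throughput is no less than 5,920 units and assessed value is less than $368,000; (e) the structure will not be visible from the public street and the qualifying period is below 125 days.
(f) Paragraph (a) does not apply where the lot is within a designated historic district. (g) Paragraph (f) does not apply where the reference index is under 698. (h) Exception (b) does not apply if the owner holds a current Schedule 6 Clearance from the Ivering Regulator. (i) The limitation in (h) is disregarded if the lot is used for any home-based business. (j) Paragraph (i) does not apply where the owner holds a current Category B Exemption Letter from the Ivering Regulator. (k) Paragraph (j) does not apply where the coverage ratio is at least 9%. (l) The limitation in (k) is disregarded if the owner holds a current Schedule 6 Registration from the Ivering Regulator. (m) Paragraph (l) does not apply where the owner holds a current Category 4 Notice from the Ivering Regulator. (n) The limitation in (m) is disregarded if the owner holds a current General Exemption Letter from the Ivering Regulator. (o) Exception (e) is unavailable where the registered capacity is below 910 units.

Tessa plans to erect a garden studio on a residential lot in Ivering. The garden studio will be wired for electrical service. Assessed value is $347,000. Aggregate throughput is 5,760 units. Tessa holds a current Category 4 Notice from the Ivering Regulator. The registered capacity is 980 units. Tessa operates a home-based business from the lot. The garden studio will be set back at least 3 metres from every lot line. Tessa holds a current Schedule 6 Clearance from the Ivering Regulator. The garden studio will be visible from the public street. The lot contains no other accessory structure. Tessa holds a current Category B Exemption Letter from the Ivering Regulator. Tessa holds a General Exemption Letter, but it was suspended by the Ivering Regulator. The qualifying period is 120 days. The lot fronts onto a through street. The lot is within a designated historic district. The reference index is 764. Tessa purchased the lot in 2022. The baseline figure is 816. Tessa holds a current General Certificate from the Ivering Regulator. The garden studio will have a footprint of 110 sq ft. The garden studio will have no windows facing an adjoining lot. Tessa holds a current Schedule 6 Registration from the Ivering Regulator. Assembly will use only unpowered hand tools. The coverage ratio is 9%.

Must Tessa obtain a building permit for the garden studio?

All of (a)'s requirements are met (the setback is at least 3 m on every side; a current General Certificate is held; no windows face an adjoining lot). But: (f) is triggered — the lot is in a historic district. (g), which would lift (f), does not operate here — the reference index is 764, not under 698. (a) is therefore removed.
Exception (b): the lot has no other accessory structure; the baseline figure is 816, less than the 975 limit; the structure's footprint is 110 sq ft, under the 130 sq ft limit — every condition holds. As to paragraphs (h)–(n): (h) would limit (b) — a current Schedule 6 Clearance is held — but (i) sets (h) aside: (i) applies — a home-based business operates on the lot. (j) would limit (i) — a current Category B Exemption Letter is held — but (k) sets (j) aside: (k) operates — the coverage ratio is 9%, meeting the 9% threshold. (l) would limit (k) — a current Schedule 6 Registration is held — but (m) sets (l) aside: (m) operates against (l): a current Category 4 Notice is held. (n), which would lift (m), is not engaged — no current General Exemption Letter is held. So (b) applies.
Exception (c) requires that the structure has no plumbing or electrical service; but electrical service is planned, so (c) is unavailable.
Exception (d) fails — aggregate throughput is 5,760 units, short of 5,920 units.
Exception (e) requires that the structure will not be visible from the public street; but the structure will be visible from the street, so (e) is unavailable.

No — exception (b) applies; Tessa does not need a building permit.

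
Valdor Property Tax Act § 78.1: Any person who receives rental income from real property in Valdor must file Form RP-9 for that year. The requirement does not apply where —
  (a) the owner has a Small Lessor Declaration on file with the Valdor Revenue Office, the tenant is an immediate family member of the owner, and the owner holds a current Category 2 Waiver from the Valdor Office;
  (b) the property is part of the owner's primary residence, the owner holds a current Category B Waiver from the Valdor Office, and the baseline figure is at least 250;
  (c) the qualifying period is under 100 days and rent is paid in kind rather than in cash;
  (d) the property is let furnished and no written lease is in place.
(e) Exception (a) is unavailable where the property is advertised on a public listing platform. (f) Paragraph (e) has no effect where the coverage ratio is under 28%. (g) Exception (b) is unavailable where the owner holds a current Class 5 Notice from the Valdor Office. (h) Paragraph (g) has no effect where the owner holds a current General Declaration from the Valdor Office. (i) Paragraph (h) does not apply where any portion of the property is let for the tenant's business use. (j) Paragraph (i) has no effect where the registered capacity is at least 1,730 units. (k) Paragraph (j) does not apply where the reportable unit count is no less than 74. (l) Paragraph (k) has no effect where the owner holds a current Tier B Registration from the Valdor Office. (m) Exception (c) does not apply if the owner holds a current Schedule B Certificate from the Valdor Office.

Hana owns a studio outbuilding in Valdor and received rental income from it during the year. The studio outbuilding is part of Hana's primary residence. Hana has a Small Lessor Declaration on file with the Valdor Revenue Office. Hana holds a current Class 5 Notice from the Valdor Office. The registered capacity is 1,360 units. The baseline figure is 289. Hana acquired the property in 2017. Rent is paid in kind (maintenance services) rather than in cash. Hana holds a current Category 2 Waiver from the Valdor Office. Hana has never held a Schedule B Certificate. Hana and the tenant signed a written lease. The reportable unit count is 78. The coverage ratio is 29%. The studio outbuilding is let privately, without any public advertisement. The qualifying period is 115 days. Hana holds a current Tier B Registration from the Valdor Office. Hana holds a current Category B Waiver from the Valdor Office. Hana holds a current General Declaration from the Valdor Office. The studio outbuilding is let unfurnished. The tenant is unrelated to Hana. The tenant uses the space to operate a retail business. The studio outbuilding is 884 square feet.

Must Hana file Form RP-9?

Yes — Hana must file Form RP-9.

Exception (a) requires that the tenant is an immediate family member of the owner; but the tenant is unrelated to the owner, so (a) is unavailable.
Exception (b) is satisfied on its face — the studio outbuilding is part of the primary residence; a current Category B Waiver is held; the baseline figure is 289, meeting the 250 threshold. But: (g) is engaged — a current Class 5 Notice is held. (h) would limit (g) — a current General Declaration is held — but (i) sets (h) aside: (i) operates against (h): the space is let for business use. (j) does not operate here (the registered capacity is 1,360 units, short of 1,730 units), so (i) stands. So (b) is unavailable.
Exception (c) fails — the qualifying period is 115 days, not under 100 days.
Exception (d) does not apply: the property is let unfurnished.
No exception is made out. Hana falls within the general rule.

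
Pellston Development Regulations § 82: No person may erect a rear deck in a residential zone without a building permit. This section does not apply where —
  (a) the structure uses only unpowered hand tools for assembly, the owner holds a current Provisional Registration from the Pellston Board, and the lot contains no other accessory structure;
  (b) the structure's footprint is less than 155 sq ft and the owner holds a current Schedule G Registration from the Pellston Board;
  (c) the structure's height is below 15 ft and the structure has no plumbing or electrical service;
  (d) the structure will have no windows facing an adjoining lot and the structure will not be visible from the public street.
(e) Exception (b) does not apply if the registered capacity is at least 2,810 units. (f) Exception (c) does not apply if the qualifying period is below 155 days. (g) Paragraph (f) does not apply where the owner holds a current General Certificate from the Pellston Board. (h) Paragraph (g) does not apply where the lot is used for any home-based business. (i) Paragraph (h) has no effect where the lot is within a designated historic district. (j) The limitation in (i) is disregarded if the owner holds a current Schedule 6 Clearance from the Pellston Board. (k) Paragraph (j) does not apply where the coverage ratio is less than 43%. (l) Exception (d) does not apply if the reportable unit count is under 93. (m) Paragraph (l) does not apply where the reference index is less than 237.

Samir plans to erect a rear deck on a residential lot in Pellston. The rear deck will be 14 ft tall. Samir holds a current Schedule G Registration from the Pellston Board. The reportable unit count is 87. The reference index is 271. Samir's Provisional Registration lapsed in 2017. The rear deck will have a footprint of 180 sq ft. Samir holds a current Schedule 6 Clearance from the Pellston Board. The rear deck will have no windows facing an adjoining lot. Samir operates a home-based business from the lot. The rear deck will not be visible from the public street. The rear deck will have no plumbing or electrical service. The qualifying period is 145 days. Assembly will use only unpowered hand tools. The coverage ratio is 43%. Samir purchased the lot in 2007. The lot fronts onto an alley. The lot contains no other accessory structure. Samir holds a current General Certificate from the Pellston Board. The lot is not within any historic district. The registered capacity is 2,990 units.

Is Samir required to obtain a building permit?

Yes — Samir must obtain a building permit.

Exception (a) fails — no current Provisional Registration is held.
Exception (b) requires that the structure's footprint is less than 155 sq ft; but the structure's footprint is 180 sq ft, not less than 155 sq ft, so (b) is unavailable.
Exception (c) is satisfied on its face — the structure's height is 14 ft, below the 15 ft limit; there is no plumbing or electrical service. However, paragraphs (f)–(k) must be considered: (f) operates — the qualifying period is 145 days, below the 155 days limit. (g) applies (a current General Certificate is held), but is itself disapplied by (h): (h) is engaged — a home-based business operates on the lot. (i), which would lift (h), does not operate here — the lot is not in a historic district. Exception (c) does not apply.
Exception (d): no windows face an adjoining lot; the structure will not be visible from the street — every condition holds. But applying paragraphs (l)–(m): (l) is triggered — the reportable unit count is 87, under the 93 limit. (m), which would lift (l), is not engaged — the reference index is 271, not less than 237. Exception (d) does not apply.
Every exception is unavailable, so the rule governs.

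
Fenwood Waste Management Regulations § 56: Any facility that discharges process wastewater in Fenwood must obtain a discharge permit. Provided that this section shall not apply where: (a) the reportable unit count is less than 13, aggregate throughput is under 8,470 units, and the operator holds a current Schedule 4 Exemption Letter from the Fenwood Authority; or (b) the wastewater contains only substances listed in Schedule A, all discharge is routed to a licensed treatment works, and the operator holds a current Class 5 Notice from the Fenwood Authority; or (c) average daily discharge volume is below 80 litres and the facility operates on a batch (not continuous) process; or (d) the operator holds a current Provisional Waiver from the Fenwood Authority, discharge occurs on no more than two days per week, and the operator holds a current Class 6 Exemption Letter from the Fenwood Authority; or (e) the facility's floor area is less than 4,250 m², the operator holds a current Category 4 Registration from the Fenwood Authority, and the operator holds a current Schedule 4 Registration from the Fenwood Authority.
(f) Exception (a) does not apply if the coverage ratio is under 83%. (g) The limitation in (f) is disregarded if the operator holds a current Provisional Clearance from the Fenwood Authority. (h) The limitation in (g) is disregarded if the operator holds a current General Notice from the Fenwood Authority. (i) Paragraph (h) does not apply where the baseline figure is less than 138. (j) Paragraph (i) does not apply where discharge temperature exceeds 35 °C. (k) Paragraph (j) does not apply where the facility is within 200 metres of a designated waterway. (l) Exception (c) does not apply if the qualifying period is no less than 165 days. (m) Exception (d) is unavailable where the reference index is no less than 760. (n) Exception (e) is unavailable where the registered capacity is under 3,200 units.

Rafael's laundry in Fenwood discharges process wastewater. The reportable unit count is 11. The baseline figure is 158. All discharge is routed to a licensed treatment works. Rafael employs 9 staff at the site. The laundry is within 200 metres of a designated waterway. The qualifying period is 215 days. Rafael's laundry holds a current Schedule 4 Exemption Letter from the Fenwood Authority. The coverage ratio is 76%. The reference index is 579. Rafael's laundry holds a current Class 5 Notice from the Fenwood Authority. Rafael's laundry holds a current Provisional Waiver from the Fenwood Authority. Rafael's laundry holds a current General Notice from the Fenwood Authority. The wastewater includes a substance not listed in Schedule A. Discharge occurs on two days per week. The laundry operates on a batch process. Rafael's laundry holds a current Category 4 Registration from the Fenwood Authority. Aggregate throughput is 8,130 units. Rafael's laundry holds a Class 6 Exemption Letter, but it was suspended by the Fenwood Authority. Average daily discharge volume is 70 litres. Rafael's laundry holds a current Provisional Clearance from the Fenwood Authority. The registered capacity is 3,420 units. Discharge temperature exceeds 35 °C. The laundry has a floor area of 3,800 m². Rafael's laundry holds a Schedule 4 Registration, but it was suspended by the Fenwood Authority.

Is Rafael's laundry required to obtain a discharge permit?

Exception (a) is satisfied on its face — the reportable unit count is 11, less than the 13 limit; aggregate throughput is 8,130 units, under the 8,470 units limit; a current Schedule 4 Exemption Letter is held. However, paragraphs (f)–(k) must be considered: (f) operates against (a): the coverage ratio is 76%, under the 83% limit. (g) would limit (f) — a current Provisional Clearance is held — but (h) sets (g) aside: (h) applies — a current General Notice is held. (i), which would lift (h), is not triggered — the baseline figure is 158, not less than 138. (a) is therefore removed.
Exception (b) does not apply: the wastewater includes a non-Schedule-A substance.
Exception (c) is satisfied on its face — average daily discharge volume is 70 litres, below the 80 litres limit; the facility operates on a batch process. Turning to paragraph (l): (l) is triggered — the qualifying period is 215 days, meeting the 165 days threshold. Exception (c) does not apply.
Exception (d) does not apply: there is no Class 6 Exemption Letter in force.
Exception (e) does not apply: there is no Schedule 4 Registration in force.
None of the exceptions is available; § 56 applies in full.

Yes — Rafael's laundry must obtain a discharge permit.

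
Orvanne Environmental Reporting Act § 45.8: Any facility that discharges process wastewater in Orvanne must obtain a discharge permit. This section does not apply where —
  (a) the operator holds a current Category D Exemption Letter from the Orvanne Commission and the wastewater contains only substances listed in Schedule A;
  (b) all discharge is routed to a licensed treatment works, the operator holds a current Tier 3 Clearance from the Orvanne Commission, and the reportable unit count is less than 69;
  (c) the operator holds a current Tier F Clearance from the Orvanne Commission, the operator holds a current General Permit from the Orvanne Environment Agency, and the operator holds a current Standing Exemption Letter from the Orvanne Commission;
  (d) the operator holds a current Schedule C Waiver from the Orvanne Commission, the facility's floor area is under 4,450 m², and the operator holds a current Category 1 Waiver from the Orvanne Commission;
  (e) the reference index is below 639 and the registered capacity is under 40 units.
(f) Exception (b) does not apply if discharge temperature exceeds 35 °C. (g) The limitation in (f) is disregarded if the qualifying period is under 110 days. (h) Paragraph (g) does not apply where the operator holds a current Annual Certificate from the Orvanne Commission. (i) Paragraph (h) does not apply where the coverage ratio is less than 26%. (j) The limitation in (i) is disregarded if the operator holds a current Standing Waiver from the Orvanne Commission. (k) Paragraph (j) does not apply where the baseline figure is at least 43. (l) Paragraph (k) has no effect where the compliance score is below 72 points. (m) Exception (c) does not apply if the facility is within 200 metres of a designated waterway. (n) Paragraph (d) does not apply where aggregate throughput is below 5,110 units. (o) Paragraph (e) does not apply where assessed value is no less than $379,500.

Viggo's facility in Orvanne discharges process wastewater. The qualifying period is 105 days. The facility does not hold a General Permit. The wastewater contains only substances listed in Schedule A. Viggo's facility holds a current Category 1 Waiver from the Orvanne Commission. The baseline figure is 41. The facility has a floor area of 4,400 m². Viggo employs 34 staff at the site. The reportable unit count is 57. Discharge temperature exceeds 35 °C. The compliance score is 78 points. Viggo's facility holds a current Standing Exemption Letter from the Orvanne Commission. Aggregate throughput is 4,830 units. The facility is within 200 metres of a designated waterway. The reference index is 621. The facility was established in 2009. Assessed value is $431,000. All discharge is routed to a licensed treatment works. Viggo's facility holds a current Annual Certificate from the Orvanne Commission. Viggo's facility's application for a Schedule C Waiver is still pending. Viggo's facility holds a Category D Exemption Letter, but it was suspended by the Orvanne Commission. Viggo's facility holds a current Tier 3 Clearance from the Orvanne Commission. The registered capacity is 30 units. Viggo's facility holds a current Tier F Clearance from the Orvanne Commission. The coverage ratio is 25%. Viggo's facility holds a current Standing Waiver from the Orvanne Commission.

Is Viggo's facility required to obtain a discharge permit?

Exception (a) requires that the operator holds a current Category D Exemption Letter from the Orvanne Commission; but no current Category D Exemption Letter is held, so (a) is unavailable.
Exception (b)'s conditions are all satisfied: discharge is routed to a licensed treatment works; a current Tier 3 Clearance is held; the reportable unit count is 57, less than the 69 limit. However, paragraphs (f)–(l) must be considered: (f) operates — discharge temperature exceeds 35 °C. (g) is triggered (the qualifying period is 105 days, under the 110 days limit), but yields to (h): (h) operates against (g): a current Annual Certificate is held. (i) applies (the coverage ratio is 25%, less than the 26% limit), but is displaced by (j): (j) operates — a current Standing Waiver is held. (k), which would lift (j), is not engaged — the baseline figure is 41, short of 43. So (b) is unavailable.
Exception (c) fails — no General Permit is held.
Exception (d) does not apply: the Schedule C Waiver is not current.
Exception (e) is satisfied on its face — the reference index is 621, below the 639 limit; the registered capacity is 30 units, under the 40 units limit. But: (o) operates against (e): assessed value is $431,000, meeting the $379,500 threshold. (e) is therefore removed.
Every exception is unavailable, so the rule governs.

Yes — Viggo's facility must obtain a discharge permit.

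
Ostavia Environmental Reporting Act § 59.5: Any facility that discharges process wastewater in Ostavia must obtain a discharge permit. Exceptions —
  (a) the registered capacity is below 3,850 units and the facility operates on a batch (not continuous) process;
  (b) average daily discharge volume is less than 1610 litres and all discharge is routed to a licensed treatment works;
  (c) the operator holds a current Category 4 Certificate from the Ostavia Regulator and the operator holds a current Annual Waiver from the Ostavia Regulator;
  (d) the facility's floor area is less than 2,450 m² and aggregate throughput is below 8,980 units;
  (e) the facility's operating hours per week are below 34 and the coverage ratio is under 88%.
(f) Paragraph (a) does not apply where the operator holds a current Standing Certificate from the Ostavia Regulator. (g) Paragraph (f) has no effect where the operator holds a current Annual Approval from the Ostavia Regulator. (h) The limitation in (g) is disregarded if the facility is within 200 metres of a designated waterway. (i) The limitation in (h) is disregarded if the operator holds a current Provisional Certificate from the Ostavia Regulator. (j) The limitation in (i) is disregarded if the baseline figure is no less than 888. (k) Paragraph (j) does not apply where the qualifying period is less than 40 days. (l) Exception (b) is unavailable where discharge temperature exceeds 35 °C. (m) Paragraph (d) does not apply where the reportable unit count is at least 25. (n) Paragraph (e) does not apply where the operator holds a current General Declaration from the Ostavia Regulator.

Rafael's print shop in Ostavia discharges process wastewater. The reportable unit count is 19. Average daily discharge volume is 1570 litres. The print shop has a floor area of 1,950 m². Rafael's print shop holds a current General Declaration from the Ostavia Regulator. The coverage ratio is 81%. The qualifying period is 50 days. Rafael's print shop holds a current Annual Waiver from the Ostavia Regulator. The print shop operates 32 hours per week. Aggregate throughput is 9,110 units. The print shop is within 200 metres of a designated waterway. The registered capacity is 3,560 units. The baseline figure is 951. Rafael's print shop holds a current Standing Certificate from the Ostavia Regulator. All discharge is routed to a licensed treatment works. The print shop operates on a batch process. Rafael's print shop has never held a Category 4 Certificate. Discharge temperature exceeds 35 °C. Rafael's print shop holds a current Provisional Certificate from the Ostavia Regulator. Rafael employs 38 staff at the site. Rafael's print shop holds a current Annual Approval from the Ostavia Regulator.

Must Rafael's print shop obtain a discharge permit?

All of (a)'s requirements are met (the registered capacity is 3,560 units, below the 3,850 units limit; the facility operates on a batch process). But: (f) is engaged — a current Standing Certificate is held. (g) operates (a current Annual Approval is held), but is set aside by (h): (h) operates against (g): the print shop is within 200 m of a designated waterway. (i) is engaged (a current Provisional Certificate is held), but is displaced by (j): (j) operates against (i): the baseline figure is 951, meeting the 888 threshold. (k), which would lift (j), is not triggered — the qualifying period is 50 days, not less than 40 days. Exception (a) does not apply.
Exception (b)'s conditions are all satisfied: average daily discharge volume is 1570 litres, less than the 1610 litres limit; discharge is routed to a licensed treatment works. But applying paragraph (l): (l) is triggered — discharge temperature exceeds 35 °C. Exception (b) does not apply.
Exception (c) does not apply: there is no Category 4 Certificate in force.
Exception (d) does not apply: aggregate throughput is 9,110 units, not below 8,980 units.
Exception (e)'s conditions are all satisfied: the facility's operating hours per week are 32, below the 34 limit; the coverage ratio is 81%, under the 88% limit. But: (n) is engaged — a current General Declaration is held. Exception (e) does not apply.
No exception displaces § 59.5.

Yes — Rafael's print shop must obtain a discharge permit.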